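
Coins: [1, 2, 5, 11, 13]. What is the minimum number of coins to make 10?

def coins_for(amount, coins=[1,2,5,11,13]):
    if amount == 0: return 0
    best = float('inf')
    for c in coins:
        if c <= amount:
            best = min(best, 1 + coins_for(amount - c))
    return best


Building up with DP:
coins_for(0) = 0
coins_for(1) = min(1+coins_for(0)=1+0=1) = 1
coins_for(2) = min(1+coins_for(1)=1+1=2, 1+coins_for(0)=1+0=1) = 1
coins_for(3) = min(1+coins_for(2)=1+1=2, 1+coins_for(1)=1+1=2) = 2
coins_for(4) = min(1+coins_for(3)=1+2=3, 1+coins_for(2)=1+1=2) = 2
coins_for(5) = min(1+coins_for(4)=1+2=3, 1+coins_for(3)=1+2=3, 1+coins_for(0)=1+0=1) = 1
coins_for(6) = min(1+coins_for(5)=1+1=2, 1+coins_for(4)=1+2=3, 1+coins_for(1)=1+1=2) = 2
coins_for(7) = min(1+coins_for(6)=1+2=3, 1+coins_for(5)=1+1=2, 1+coins_for(2)=1+1=2) = 2
coins_for(8) = min(1+coins_for(7)=1+2=3, 1+coins_for(6)=1+2=3, 1+coins_for(3)=1+2=3) = 3
coins_for(9) = min(1+coins_for(8)=1+3=4, 1+coins_for(7)=1+2=3, 1+coins_for(4)=1+2=3) = 3
coins_for(10) = min(1+coins_for(9)=1+3=4, 1+coins_for(8)=1+3=4, 1+coins_for(5)=1+1=2) = 2

2


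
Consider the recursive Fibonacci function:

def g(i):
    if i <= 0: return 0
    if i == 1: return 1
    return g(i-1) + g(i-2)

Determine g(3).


Computing g(3) bottom-up:
g(0) = 0
g(1) = 1
g(2) = g(1) + g(0) = 1 + 0 = 1
g(3) = g(2) + g(1) = 1 + 1 = 2

2


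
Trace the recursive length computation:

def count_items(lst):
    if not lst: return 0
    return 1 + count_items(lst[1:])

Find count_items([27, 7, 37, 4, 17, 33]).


count_items([27, 7, 37, 4, 17, 33]) = 1 + count_items([7, 37, 4, 17, 33])
count_items([7, 37, 4, 17, 33]) = 1 + count_items([37, 4, 17, 33])
count_items([37, 4, 17, 33]) = 1 + count_items([4, 17, 33])
count_items([4, 17, 33]) = 1 + count_items([17, 33])
count_items([17, 33]) = 1 + count_items([33])
count_items([33]) = 1 + count_items([])
count_items([]) = 0  (base case)
Unwinding: 1 + 1 + 1 + 1 + 1 + 1 + 0 = 6

6


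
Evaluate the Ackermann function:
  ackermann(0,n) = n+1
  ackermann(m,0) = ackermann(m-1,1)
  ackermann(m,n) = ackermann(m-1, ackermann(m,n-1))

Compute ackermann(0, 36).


ackermann(0, 36) = 37
Result: ackermann(0, 36) = 37

37


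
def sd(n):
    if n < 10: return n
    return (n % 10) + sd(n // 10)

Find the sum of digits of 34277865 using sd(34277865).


sd(34277865) = 5 + sd(3427786)
sd(3427786) = 6 + sd(342778)
sd(342778) = 8 + sd(34277)
sd(34277) = 7 + sd(3427)
sd(3427) = 7 + sd(342)
sd(342) = 2 + sd(34)
sd(34) = 4 + sd(3)
sd(3) = 3  (base case)
Total: 5 + 6 + 8 + 7 + 7 + 2 + 4 + 3 = 42

42


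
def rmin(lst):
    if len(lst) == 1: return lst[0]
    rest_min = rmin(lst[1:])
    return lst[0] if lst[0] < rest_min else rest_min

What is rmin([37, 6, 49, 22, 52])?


rmin([37, 6, 49, 22, 52]): compare 37 with rmin([6, 49, 22, 52])
rmin([6, 49, 22, 52]): compare 6 with rmin([49, 22, 52])
rmin([49, 22, 52]): compare 49 with rmin([22, 52])
rmin([22, 52]): compare 22 with rmin([52])
rmin([52]) = 52  (base case)
Compare 22 with 52 -> 22
Compare 49 with 22 -> 22
Compare 6 with 22 -> 6
Compare 37 with 6 -> 6

6


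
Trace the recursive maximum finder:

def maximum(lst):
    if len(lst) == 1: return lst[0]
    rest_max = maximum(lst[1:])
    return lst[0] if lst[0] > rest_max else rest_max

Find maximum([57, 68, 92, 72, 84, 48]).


maximum([57, 68, 92, 72, 84, 48]): compare 57 with maximum([68, 92, 72, 84, 48])
maximum([68, 92, 72, 84, 48]): compare 68 with maximum([92, 72, 84, 48])
maximum([92, 72, 84, 48]): compare 92 with maximum([72, 84, 48])
maximum([72, 84, 48]): compare 72 with maximum([84, 48])
maximum([84, 48]): compare 84 with maximum([48])
maximum([48]) = 48  (base case)
Compare 84 with 48 -> 84
Compare 72 with 84 -> 84
Compare 92 with 84 -> 92
Compare 68 with 92 -> 92
Compare 57 with 92 -> 92

92


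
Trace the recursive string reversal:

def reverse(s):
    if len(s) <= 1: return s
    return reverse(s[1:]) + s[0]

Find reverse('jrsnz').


reverse('jrsnz') = reverse('rsnz') + 'j'
reverse('rsnz') = reverse('snz') + 'r'
reverse('snz') = reverse('nz') + 's'
reverse('nz') = reverse('z') + 'n'
reverse('z') = 'z'  (base case)
Concatenating: 'z' + 'n' + 's' + 'r' + 'j' = 'znsrj'

znsrj


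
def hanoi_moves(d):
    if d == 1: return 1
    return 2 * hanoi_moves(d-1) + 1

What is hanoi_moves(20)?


hanoi_moves(20) = 2 * hanoi_moves(19) + 1
hanoi_moves(19) = 2 * hanoi_moves(18) + 1
hanoi_moves(18) = 2 * hanoi_moves(17) + 1
hanoi_moves(17) = 2 * hanoi_moves(16) + 1
hanoi_moves(16) = 2 * hanoi_moves(15) + 1
hanoi_moves(15) = 2 * hanoi_moves(14) + 1
hanoi_moves(14) = 2 * hanoi_moves(13) + 1
hanoi_moves(13) = 2 * hanoi_moves(12) + 1
hanoi_moves(12) = 2 * hanoi_moves(11) + 1
hanoi_moves(11) = 2 * hanoi_moves(10) + 1
hanoi_moves(10) = 2 * hanoi_moves(9) + 1
hanoi_moves(9) = 2 * hanoi_moves(8) + 1
hanoi_moves(8) = 2 * hanoi_moves(7) + 1
hanoi_moves(7) = 2 * hanoi_moves(6) + 1
hanoi_moves(6) = 2 * hanoi_moves(5) + 1
hanoi_moves(5) = 2 * hanoi_moves(4) + 1
hanoi_moves(4) = 2 * hanoi_moves(3) + 1
hanoi_moves(3) = 2 * hanoi_moves(2) + 1
hanoi_moves(2) = 2 * hanoi_moves(1) + 1
hanoi_moves(1) = 1  (base case)
hanoi_moves(2) = 2 * 1 + 1 = 3
hanoi_moves(3) = 2 * 3 + 1 = 7
hanoi_moves(4) = 2 * 7 + 1 = 15
hanoi_moves(5) = 2 * 15 + 1 = 31
hanoi_moves(6) = 2 * 31 + 1 = 63
hanoi_moves(7) = 2 * 63 + 1 = 127
hanoi_moves(8) = 2 * 127 + 1 = 255
hanoi_moves(9) = 2 * 255 + 1 = 511
hanoi_moves(10) = 2 * 511 + 1 = 1023
hanoi_moves(11) = 2 * 1023 + 1 = 2047
hanoi_moves(12) = 2 * 2047 + 1 = 4095
hanoi_moves(13) = 2 * 4095 + 1 = 8191
hanoi_moves(14) = 2 * 8191 + 1 = 16383
hanoi_moves(15) = 2 * 16383 + 1 = 32767
hanoi_moves(16) = 2 * 32767 + 1 = 65535
hanoi_moves(17) = 2 * 65535 + 1 = 131071
hanoi_moves(18) = 2 * 131071 + 1 = 262143
hanoi_moves(19) = 2 * 262143 + 1 = 524287
hanoi_moves(20) = 2 * 524287 + 1 = 1048575

1048575


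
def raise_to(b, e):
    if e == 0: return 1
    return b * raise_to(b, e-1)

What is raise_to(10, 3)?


raise_to(10, 3)
= 10 * raise_to(10, 2)
= 10 * 10 * raise_to(10, 1)
= 10 * 10 * 10 * raise_to(10, 0)
= 10 * 10 * 10 * 1
= 1000

1000


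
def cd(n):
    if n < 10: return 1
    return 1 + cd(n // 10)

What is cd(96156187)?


cd(96156187) = 1 + cd(9615618)
cd(9615618) = 1 + cd(961561)
cd(961561) = 1 + cd(96156)
cd(96156) = 1 + cd(9615)
cd(9615) = 1 + cd(961)
cd(961) = 1 + cd(96)
cd(96) = 1 + cd(9)
cd(9) = 1  (base case: 9 < 10)
Unwinding: 1 + 1 + 1 + 1 + 1 + 1 + 1 + 1 = 8

8


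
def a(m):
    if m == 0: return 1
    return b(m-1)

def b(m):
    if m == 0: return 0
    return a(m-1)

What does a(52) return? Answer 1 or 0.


a(52) = b(51)
b(51) = a(50)
a(50) = b(49)
b(49) = a(48)
a(48) = b(47)
b(47) = a(46)
a(46) = b(45)
b(45) = a(44)
a(44) = b(43)
b(43) = a(42)
a(42) = b(41)
b(41) = a(40)
a(40) = b(39)
b(39) = a(38)
a(38) = b(37)
b(37) = a(36)
a(36) = b(35)
b(35) = a(34)
a(34) = b(33)
b(33) = a(32)
a(32) = b(31)
b(31) = a(30)
a(30) = b(29)
b(29) = a(28)
a(28) = b(27)
b(27) = a(26)
a(26) = b(25)
b(25) = a(24)
a(24) = b(23)
b(23) = a(22)
a(22) = b(21)
b(21) = a(20)
a(20) = b(19)
b(19) = a(18)
a(18) = b(17)
b(17) = a(16)
a(16) = b(15)
b(15) = a(14)
a(14) = b(13)
b(13) = a(12)
a(12) = b(11)
b(11) = a(10)
a(10) = b(9)
b(9) = a(8)
a(8) = b(7)
b(7) = a(6)
a(6) = b(5)
b(5) = a(4)
a(4) = b(3)
b(3) = a(2)
a(2) = b(1)
b(1) = a(0)
a(0) = 1  (base case)
Result: 1

1


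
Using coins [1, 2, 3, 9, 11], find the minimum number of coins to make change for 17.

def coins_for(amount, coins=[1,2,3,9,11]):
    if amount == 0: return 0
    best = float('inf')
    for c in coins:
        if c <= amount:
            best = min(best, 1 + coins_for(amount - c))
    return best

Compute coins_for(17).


Building up with DP:
coins_for(0) = 0
coins_for(1) = min(1+coins_for(0)=1+0=1) = 1
coins_for(2) = min(1+coins_for(1)=1+1=2, 1+coins_for(0)=1+0=1) = 1
coins_for(3) = min(1+coins_for(2)=1+1=2, 1+coins_for(1)=1+1=2, 1+coins_for(0)=1+0=1) = 1
coins_for(4) = min(1+coins_for(3)=1+1=2, 1+coins_for(2)=1+1=2, 1+coins_for(1)=1+1=2) = 2
coins_for(5) = min(1+coins_for(4)=1+2=3, 1+coins_for(3)=1+1=2, 1+coins_for(2)=1+1=2) = 2
coins_for(6) = min(1+coins_for(5)=1+2=3, 1+coins_for(4)=1+2=3, 1+coins_for(3)=1+1=2) = 2
coins_for(7) = min(1+coins_for(6)=1+2=3, 1+coins_for(5)=1+2=3, 1+coins_for(4)=1+2=3) = 3
coins_for(8) = min(1+coins_for(7)=1+3=4, 1+coins_for(6)=1+2=3, 1+coins_for(5)=1+2=3) = 3
coins_for(9) = min(1+coins_for(8)=1+3=4, 1+coins_for(7)=1+3=4, 1+coins_for(6)=1+2=3, 1+coins_for(0)=1+0=1) = 1
coins_for(10) = min(1+coins_for(9)=1+1=2, 1+coins_for(8)=1+3=4, 1+coins_for(7)=1+3=4, 1+coins_for(1)=1+1=2) = 2
coins_for(11) = min(1+coins_for(10)=1+2=3, 1+coins_for(9)=1+1=2, 1+coins_for(8)=1+3=4, 1+coins_for(2)=1+1=2, 1+coins_for(0)=1+0=1) = 1
coins_for(12) = min(1+coins_for(11)=1+1=2, 1+coins_for(10)=1+2=3, 1+coins_for(9)=1+1=2, 1+coins_for(3)=1+1=2, 1+coins_for(1)=1+1=2) = 2
coins_for(13) = min(1+coins_for(12)=1+2=3, 1+coins_for(11)=1+1=2, 1+coins_for(10)=1+2=3, 1+coins_for(4)=1+2=3, 1+coins_for(2)=1+1=2) = 2
coins_for(14) = min(1+coins_for(13)=1+2=3, 1+coins_for(12)=1+2=3, 1+coins_for(11)=1+1=2, 1+coins_for(5)=1+2=3, 1+coins_for(3)=1+1=2) = 2
coins_for(15) = min(1+coins_for(14)=1+2=3, 1+coins_for(13)=1+2=3, 1+coins_for(12)=1+2=3, 1+coins_for(6)=1+2=3, 1+coins_for(4)=1+2=3) = 3
coins_for(16) = min(1+coins_for(15)=1+3=4, 1+coins_for(14)=1+2=3, 1+coins_for(13)=1+2=3, 1+coins_for(7)=1+3=4, 1+coins_for(5)=1+2=3) = 3
coins_for(17) = min(1+coins_for(16)=1+3=4, 1+coins_for(15)=1+3=4, 1+coins_for(14)=1+2=3, 1+coins_for(8)=1+3=4, 1+coins_for(6)=1+2=3) = 3

3


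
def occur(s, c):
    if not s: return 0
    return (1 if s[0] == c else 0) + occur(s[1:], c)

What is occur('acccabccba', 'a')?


s[0]='a' == 'a' -> 1
s[0]='c' != 'a' -> 0
s[0]='c' != 'a' -> 0
s[0]='c' != 'a' -> 0
s[0]='a' == 'a' -> 1
s[0]='b' != 'a' -> 0
s[0]='c' != 'a' -> 0
s[0]='c' != 'a' -> 0
s[0]='b' != 'a' -> 0
s[0]='a' == 'a' -> 1
Sum: 1 + 0 + 0 + 0 + 1 + 0 + 0 + 0 + 0 + 1 = 3

3


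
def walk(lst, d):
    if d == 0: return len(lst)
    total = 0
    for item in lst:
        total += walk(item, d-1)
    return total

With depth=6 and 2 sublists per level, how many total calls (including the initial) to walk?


At depth 0 (root): 1 call
At depth 1: each of 1 parents calls walk on 2 children = 2 calls
At depth 2: each of 2 parents calls walk on 2 children = 4 calls
At depth 3: each of 4 parents calls walk on 2 children = 8 calls
At depth 4: each of 8 parents calls walk on 2 children = 16 calls
At depth 5: each of 16 parents calls walk on 2 children = 32 calls
At depth 6: each of 32 parents calls walk on 2 children = 64 calls
Total: 1 + 2 + 4 + 8 + 16 + 32 + 64 = 127

127


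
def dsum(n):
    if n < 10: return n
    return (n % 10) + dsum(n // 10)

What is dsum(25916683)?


dsum(25916683) = 3 + dsum(2591668)
dsum(2591668) = 8 + dsum(259166)
dsum(259166) = 6 + dsum(25916)
dsum(25916) = 6 + dsum(2591)
dsum(2591) = 1 + dsum(259)
dsum(259) = 9 + dsum(25)
dsum(25) = 5 + dsum(2)
dsum(2) = 2  (base case)
Total: 3 + 8 + 6 + 6 + 1 + 9 + 5 + 2 = 40

40


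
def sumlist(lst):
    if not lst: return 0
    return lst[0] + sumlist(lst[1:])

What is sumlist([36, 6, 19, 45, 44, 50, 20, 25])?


sumlist([36, 6, 19, 45, 44, 50, 20, 25]) = 36 + sumlist([6, 19, 45, 44, 50, 20, 25])
sumlist([6, 19, 45, 44, 50, 20, 25]) = 6 + sumlist([19, 45, 44, 50, 20, 25])
sumlist([19, 45, 44, 50, 20, 25]) = 19 + sumlist([45, 44, 50, 20, 25])
sumlist([45, 44, 50, 20, 25]) = 45 + sumlist([44, 50, 20, 25])
sumlist([44, 50, 20, 25]) = 44 + sumlist([50, 20, 25])
sumlist([50, 20, 25]) = 50 + sumlist([20, 25])
sumlist([20, 25]) = 20 + sumlist([25])
sumlist([25]) = 25 + sumlist([])
sumlist([]) = 0  (base case)
Total: 36 + 6 + 19 + 45 + 44 + 50 + 20 + 25 + 0 = 245

245


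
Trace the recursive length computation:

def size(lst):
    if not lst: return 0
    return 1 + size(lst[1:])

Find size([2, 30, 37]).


size([2, 30, 37]) = 1 + size([30, 37])
size([30, 37]) = 1 + size([37])
size([37]) = 1 + size([])
size([]) = 0  (base case)
Unwinding: 1 + 1 + 1 + 0 = 3

3


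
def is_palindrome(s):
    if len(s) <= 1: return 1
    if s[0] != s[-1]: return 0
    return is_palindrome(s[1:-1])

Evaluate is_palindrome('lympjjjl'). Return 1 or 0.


is_palindrome('lympjjjl'): s[0]='l' == s[-1]='l' -> check is_palindrome('ympjjj')
is_palindrome('ympjjj'): s[0]='y' != s[-1]='j' -> return 0
Result: 0 (not a palindrome)

0


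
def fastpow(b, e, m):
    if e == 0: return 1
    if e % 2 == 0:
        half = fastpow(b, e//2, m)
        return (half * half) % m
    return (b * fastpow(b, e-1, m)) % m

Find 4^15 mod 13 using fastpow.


fastpow(4, 15, 13): e is odd, compute fastpow(4, 14, 13)
  fastpow(4, 14, 13): e is even, compute fastpow(4, 7, 13)
    fastpow(4, 7, 13): e is odd, compute fastpow(4, 6, 13)
      fastpow(4, 6, 13): e is even, compute fastpow(4, 3, 13)
        fastpow(4, 3, 13): e is odd, compute fastpow(4, 2, 13)
          fastpow(4, 2, 13): e is even, compute fastpow(4, 1, 13)
          fastpow(4, 1, 13): e is odd, compute fastpow(4, 0, 13)
          fastpow(4, 0, 13) = 1
          (4 * 1) % 13 = 4
          half=4, (4*4) % 13 = 3
        (4 * 3) % 13 = 12
      half=12, (12*12) % 13 = 1
    (4 * 1) % 13 = 4
  half=4, (4*4) % 13 = 3
(4 * 3) % 13 = 12

12


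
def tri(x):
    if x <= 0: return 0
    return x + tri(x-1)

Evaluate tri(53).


tri(53)
= 53 + 52 + 51 + 50 + 49 + 48 + 47 + 46 + 45 + 44 + 43 + 42 + 41 + 40 + 39 + 38 + 37 + 36 + 35 + 34 + 33 + 32 + 31 + 30 + 29 + 28 + 27 + 26 + 25 + 24 + 23 + 22 + 21 + 20 + 19 + 18 + 17 + 16 + 15 + 14 + 13 + 12 + 11 + 10 + 9 + 8 + 7 + 6 + 5 + 4 + 3 + 2 + 1 + tri(0)
= 53 + 52 + 51 + 50 + 49 + 48 + 47 + 46 + 45 + 44 + 43 + 42 + 41 + 40 + 39 + 38 + 37 + 36 + 35 + 34 + 33 + 32 + 31 + 30 + 29 + 28 + 27 + 26 + 25 + 24 + 23 + 22 + 21 + 20 + 19 + 18 + 17 + 16 + 15 + 14 + 13 + 12 + 11 + 10 + 9 + 8 + 7 + 6 + 5 + 4 + 3 + 2 + 1 + 0
= 1431

1431


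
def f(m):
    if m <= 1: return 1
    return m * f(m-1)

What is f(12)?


f(12)
= 12 * f(11)
= 12 * 11 * f(10)
= 12 * 11 * 10 * f(9)
= 12 * 11 * 10 * 9 * f(8)
= 12 * 11 * 10 * 9 * 8 * f(7)
= 12 * 11 * 10 * 9 * 8 * 7 * f(6)
= 12 * 11 * 10 * 9 * 8 * 7 * 6 * f(5)
= 12 * 11 * 10 * 9 * 8 * 7 * 6 * 5 * f(4)
= 12 * 11 * 10 * 9 * 8 * 7 * 6 * 5 * 4 * f(3)
= 12 * 11 * 10 * 9 * 8 * 7 * 6 * 5 * 4 * 3 * f(2)
= 12 * 11 * 10 * 9 * 8 * 7 * 6 * 5 * 4 * 3 * 2 * f(1)
= 12 * 11 * 10 * 9 * 8 * 7 * 6 * 5 * 4 * 3 * 2 * 1
= 479001600

479001600


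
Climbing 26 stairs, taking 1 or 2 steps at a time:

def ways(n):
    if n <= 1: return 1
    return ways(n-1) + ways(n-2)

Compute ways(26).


Building up from base cases:
ways(0) = 1
ways(1) = 1
ways(2) = ways(1) + ways(0) = 1 + 1 = 2
ways(3) = ways(2) + ways(1) = 2 + 1 = 3
ways(4) = ways(3) + ways(2) = 3 + 2 = 5
ways(5) = ways(4) + ways(3) = 5 + 3 = 8
ways(6) = ways(5) + ways(4) = 8 + 5 = 13
ways(7) = ways(6) + ways(5) = 13 + 8 = 21
ways(8) = ways(7) + ways(6) = 21 + 13 = 34
ways(9) = ways(8) + ways(7) = 34 + 21 = 55
ways(10) = ways(9) + ways(8) = 55 + 34 = 89
ways(11) = ways(10) + ways(9) = 89 + 55 = 144
ways(12) = ways(11) + ways(10) = 144 + 89 = 233
ways(13) = ways(12) + ways(11) = 233 + 144 = 377
ways(14) = ways(13) + ways(12) = 377 + 233 = 610
ways(15) = ways(14) + ways(13) = 610 + 377 = 987
ways(16) = ways(15) + ways(14) = 987 + 610 = 1597
ways(17) = ways(16) + ways(15) = 1597 + 987 = 2584
ways(18) = ways(17) + ways(16) = 2584 + 1597 = 4181
ways(19) = ways(18) + ways(17) = 4181 + 2584 = 6765
ways(20) = ways(19) + ways(18) = 6765 + 4181 = 10946
ways(21) = ways(20) + ways(19) = 10946 + 6765 = 17711
ways(22) = ways(21) + ways(20) = 17711 + 10946 = 28657
ways(23) = ways(22) + ways(21) = 28657 + 17711 = 46368
ways(24) = ways(23) + ways(22) = 46368 + 28657 = 75025
ways(25) = ways(24) + ways(23) = 75025 + 46368 = 121393
ways(26) = ways(25) + ways(24) = 121393 + 75025 = 196418

196418


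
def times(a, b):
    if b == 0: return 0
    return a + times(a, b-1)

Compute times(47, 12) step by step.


times(47, 12) = 47 + times(47, 11)
times(47, 11) = 47 + times(47, 10)
times(47, 10) = 47 + times(47, 9)
times(47, 9) = 47 + times(47, 8)
times(47, 8) = 47 + times(47, 7)
times(47, 7) = 47 + times(47, 6)
times(47, 6) = 47 + times(47, 5)
times(47, 5) = 47 + times(47, 4)
times(47, 4) = 47 + times(47, 3)
times(47, 3) = 47 + times(47, 2)
times(47, 2) = 47 + times(47, 1)
times(47, 1) = 47 + times(47, 0)
times(47, 0) = 0  (base case)
Total: 47 + 47 + 47 + 47 + 47 + 47 + 47 + 47 + 47 + 47 + 47 + 47 + 0 = 564

564


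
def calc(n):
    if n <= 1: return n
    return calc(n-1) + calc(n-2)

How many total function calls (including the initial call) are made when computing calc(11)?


Let C(n) = total calls for calc(n)
C(0) = 1, C(1) = 1
C(2) = 1 + C(1) + C(0) = 1 + 1 + 1 = 3
C(3) = 1 + C(2) + C(1) = 1 + 3 + 1 = 5
C(4) = 1 + C(3) + C(2) = 1 + 5 + 3 = 9
C(5) = 1 + C(4) + C(3) = 1 + 9 + 5 = 15
C(6) = 1 + C(5) + C(4) = 1 + 15 + 9 = 25
C(7) = 1 + C(6) + C(5) = 1 + 25 + 15 = 41
C(8) = 1 + C(7) + C(6) = 1 + 41 + 25 = 67
C(9) = 1 + C(8) + C(7) = 1 + 67 + 41 = 109
C(10) = 1 + C(9) + C(8) = 1 + 109 + 67 = 177
C(11) = 1 + C(10) + C(9) = 1 + 177 + 109 = 287

287


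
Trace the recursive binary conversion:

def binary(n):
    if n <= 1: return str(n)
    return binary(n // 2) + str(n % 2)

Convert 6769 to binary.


binary(6769) = binary(3384) + '1'
binary(3384) = binary(1692) + '0'
binary(1692) = binary(846) + '0'
binary(846) = binary(423) + '0'
binary(423) = binary(211) + '1'
binary(211) = binary(105) + '1'
binary(105) = binary(52) + '1'
binary(52) = binary(26) + '0'
binary(26) = binary(13) + '0'
binary(13) = binary(6) + '1'
binary(6) = binary(3) + '0'
binary(3) = binary(1) + '1'
binary(1) = '1'  (base case)
Concatenating: '1' + '1' + '0' + '1' + '0' + '0' + '1' + '1' + '1' + '0' + '0' + '0' + '1' = '1101001110001'

1101001110001


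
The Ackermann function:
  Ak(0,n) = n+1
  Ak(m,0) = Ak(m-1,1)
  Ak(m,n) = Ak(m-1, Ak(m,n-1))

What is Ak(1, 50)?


Ak(1, 50) = Ak(0, Ak(1, 49))
  Ak(1, 49) = Ak(0, Ak(1, 48))
    Ak(1, 48) = Ak(0, Ak(1, 47))
      Ak(1, 47) = Ak(0, Ak(1, 46))
        Ak(1, 46) = Ak(0, Ak(1, 45))
          Ak(1, 45) = Ak(0, Ak(1, 44))
          Ak(1, 44) = Ak(0, Ak(1, 43))
          Ak(1, 43) = Ak(0, Ak(1, 42))
          Ak(1, 42) = Ak(0, Ak(1, 41))
          Ak(1, 41) = Ak(0, Ak(1, 40))
          Ak(1, 40) = Ak(0, Ak(1, 39))
          Ak(1, 39) = Ak(0, Ak(1, 38))
          Ak(1, 38) = Ak(0, Ak(1, 37))
          Ak(1, 37) = Ak(0, Ak(1, 36))
          Ak(1, 36) = Ak(0, Ak(1, 35))
          Ak(1, 35) = Ak(0, Ak(1, 34))
          Ak(1, 34) = Ak(0, Ak(1, 33))
          Ak(1, 33) = Ak(0, Ak(1, 32))
          Ak(1, 32) = Ak(0, Ak(1, 31))
          Ak(1, 31) = Ak(0, Ak(1, 30))
          Ak(1, 30) = Ak(0, Ak(1, 29))
          Ak(1, 29) = Ak(0, Ak(1, 28))
          Ak(1, 28) = Ak(0, Ak(1, 27))
          Ak(1, 27) = Ak(0, Ak(1, 26))
          Ak(1, 26) = Ak(0, Ak(1, 25))
... (trace truncated)
Result: Ak(1, 50) = 52

52


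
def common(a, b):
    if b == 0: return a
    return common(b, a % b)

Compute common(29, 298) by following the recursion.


common(29, 298) = common(298, 29)
common(298, 29) = common(29, 8)
common(29, 8) = common(8, 5)
common(8, 5) = common(5, 3)
common(5, 3) = common(3, 2)
common(3, 2) = common(2, 1)
common(2, 1) = common(1, 0)
common(1, 0) = 1  (base case)

1


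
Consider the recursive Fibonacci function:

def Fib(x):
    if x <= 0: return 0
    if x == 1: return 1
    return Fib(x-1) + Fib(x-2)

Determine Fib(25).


Computing Fib(25) bottom-up:
Fib(0) = 0
Fib(1) = 1
Fib(2) = Fib(1) + Fib(0) = 1 + 0 = 1
Fib(3) = Fib(2) + Fib(1) = 1 + 1 = 2
Fib(4) = Fib(3) + Fib(2) = 2 + 1 = 3
Fib(5) = Fib(4) + Fib(3) = 3 + 2 = 5
Fib(6) = Fib(5) + Fib(4) = 5 + 3 = 8
Fib(7) = Fib(6) + Fib(5) = 8 + 5 = 13
Fib(8) = Fib(7) + Fib(6) = 13 + 8 = 21
Fib(9) = Fib(8) + Fib(7) = 21 + 13 = 34
Fib(10) = Fib(9) + Fib(8) = 34 + 21 = 55
Fib(11) = Fib(10) + Fib(9) = 55 + 34 = 89
Fib(12) = Fib(11) + Fib(10) = 89 + 55 = 144
Fib(13) = Fib(12) + Fib(11) = 144 + 89 = 233
Fib(14) = Fib(13) + Fib(12) = 233 + 144 = 377
Fib(15) = Fib(14) + Fib(13) = 377 + 233 = 610
Fib(16) = Fib(15) + Fib(14) = 610 + 377 = 987
Fib(17) = Fib(16) + Fib(15) = 987 + 610 = 1597
Fib(18) = Fib(17) + Fib(16) = 1597 + 987 = 2584
Fib(19) = Fib(18) + Fib(17) = 2584 + 1597 = 4181
Fib(20) = Fib(19) + Fib(18) = 4181 + 2584 = 6765
Fib(21) = Fib(20) + Fib(19) = 6765 + 4181 = 10946
Fib(22) = Fib(21) + Fib(20) = 10946 + 6765 = 17711
Fib(23) = Fib(22) + Fib(21) = 17711 + 10946 = 28657
Fib(24) = Fib(23) + Fib(22) = 28657 + 17711 = 46368
Fib(25) = Fib(24) + Fib(23) = 46368 + 28657 = 75025

75025


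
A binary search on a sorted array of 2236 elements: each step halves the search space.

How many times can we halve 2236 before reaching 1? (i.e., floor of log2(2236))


2236 / 2 = 1118
1118 / 2 = 559
559 / 2 = 279
279 / 2 = 139
139 / 2 = 69
69 / 2 = 34
34 / 2 = 17
17 / 2 = 8
8 / 2 = 4
4 / 2 = 2
2 / 2 = 1
Reached 1 after 11 halvings

11


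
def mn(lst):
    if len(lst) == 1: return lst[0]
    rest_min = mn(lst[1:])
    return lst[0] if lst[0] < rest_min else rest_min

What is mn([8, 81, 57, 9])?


mn([8, 81, 57, 9]): compare 8 with mn([81, 57, 9])
mn([81, 57, 9]): compare 81 with mn([57, 9])
mn([57, 9]): compare 57 with mn([9])
mn([9]) = 9  (base case)
Compare 57 with 9 -> 9
Compare 81 with 9 -> 9
Compare 8 with 9 -> 8

8


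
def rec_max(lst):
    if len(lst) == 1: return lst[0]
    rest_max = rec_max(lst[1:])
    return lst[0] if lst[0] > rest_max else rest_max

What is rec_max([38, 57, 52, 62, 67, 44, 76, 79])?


rec_max([38, 57, 52, 62, 67, 44, 76, 79]): compare 38 with rec_max([57, 52, 62, 67, 44, 76, 79])
rec_max([57, 52, 62, 67, 44, 76, 79]): compare 57 with rec_max([52, 62, 67, 44, 76, 79])
rec_max([52, 62, 67, 44, 76, 79]): compare 52 with rec_max([62, 67, 44, 76, 79])
rec_max([62, 67, 44, 76, 79]): compare 62 with rec_max([67, 44, 76, 79])
rec_max([67, 44, 76, 79]): compare 67 with rec_max([44, 76, 79])
rec_max([44, 76, 79]): compare 44 with rec_max([76, 79])
rec_max([76, 79]): compare 76 with rec_max([79])
rec_max([79]) = 79  (base case)
Compare 76 with 79 -> 79
Compare 44 with 79 -> 79
Compare 67 with 79 -> 79
Compare 62 with 79 -> 79
Compare 52 with 79 -> 79
Compare 57 with 79 -> 79
Compare 38 with 79 -> 79

79


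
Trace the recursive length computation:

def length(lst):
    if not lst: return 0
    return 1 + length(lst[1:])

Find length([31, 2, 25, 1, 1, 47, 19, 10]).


length([31, 2, 25, 1, 1, 47, 19, 10]) = 1 + length([2, 25, 1, 1, 47, 19, 10])
length([2, 25, 1, 1, 47, 19, 10]) = 1 + length([25, 1, 1, 47, 19, 10])
length([25, 1, 1, 47, 19, 10]) = 1 + length([1, 1, 47, 19, 10])
length([1, 1, 47, 19, 10]) = 1 + length([1, 47, 19, 10])
length([1, 47, 19, 10]) = 1 + length([47, 19, 10])
length([47, 19, 10]) = 1 + length([19, 10])
length([19, 10]) = 1 + length([10])
length([10]) = 1 + length([])
length([]) = 0  (base case)
Unwinding: 1 + 1 + 1 + 1 + 1 + 1 + 1 + 1 + 0 = 8

8


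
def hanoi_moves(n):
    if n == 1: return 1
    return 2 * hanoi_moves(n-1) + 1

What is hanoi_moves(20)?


hanoi_moves(20) = 2 * hanoi_moves(19) + 1
hanoi_moves(19) = 2 * hanoi_moves(18) + 1
hanoi_moves(18) = 2 * hanoi_moves(17) + 1
hanoi_moves(17) = 2 * hanoi_moves(16) + 1
hanoi_moves(16) = 2 * hanoi_moves(15) + 1
hanoi_moves(15) = 2 * hanoi_moves(14) + 1
hanoi_moves(14) = 2 * hanoi_moves(13) + 1
hanoi_moves(13) = 2 * hanoi_moves(12) + 1
hanoi_moves(12) = 2 * hanoi_moves(11) + 1
hanoi_moves(11) = 2 * hanoi_moves(10) + 1
hanoi_moves(10) = 2 * hanoi_moves(9) + 1
hanoi_moves(9) = 2 * hanoi_moves(8) + 1
hanoi_moves(8) = 2 * hanoi_moves(7) + 1
hanoi_moves(7) = 2 * hanoi_moves(6) + 1
hanoi_moves(6) = 2 * hanoi_moves(5) + 1
hanoi_moves(5) = 2 * hanoi_moves(4) + 1
hanoi_moves(4) = 2 * hanoi_moves(3) + 1
hanoi_moves(3) = 2 * hanoi_moves(2) + 1
hanoi_moves(2) = 2 * hanoi_moves(1) + 1
hanoi_moves(1) = 1  (base case)
hanoi_moves(2) = 2 * 1 + 1 = 3
hanoi_moves(3) = 2 * 3 + 1 = 7
hanoi_moves(4) = 2 * 7 + 1 = 15
hanoi_moves(5) = 2 * 15 + 1 = 31
hanoi_moves(6) = 2 * 31 + 1 = 63
hanoi_moves(7) = 2 * 63 + 1 = 127
hanoi_moves(8) = 2 * 127 + 1 = 255
hanoi_moves(9) = 2 * 255 + 1 = 511
hanoi_moves(10) = 2 * 511 + 1 = 1023
hanoi_moves(11) = 2 * 1023 + 1 = 2047
hanoi_moves(12) = 2 * 2047 + 1 = 4095
hanoi_moves(13) = 2 * 4095 + 1 = 8191
hanoi_moves(14) = 2 * 8191 + 1 = 16383
hanoi_moves(15) = 2 * 16383 + 1 = 32767
hanoi_moves(16) = 2 * 32767 + 1 = 65535
hanoi_moves(17) = 2 * 65535 + 1 = 131071
hanoi_moves(18) = 2 * 131071 + 1 = 262143
hanoi_moves(19) = 2 * 262143 + 1 = 524287
hanoi_moves(20) = 2 * 524287 + 1 = 1048575

1048575


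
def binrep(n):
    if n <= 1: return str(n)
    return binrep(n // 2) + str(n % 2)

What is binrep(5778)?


binrep(5778) = binrep(2889) + '0'
binrep(2889) = binrep(1444) + '1'
binrep(1444) = binrep(722) + '0'
binrep(722) = binrep(361) + '0'
binrep(361) = binrep(180) + '1'
binrep(180) = binrep(90) + '0'
binrep(90) = binrep(45) + '0'
binrep(45) = binrep(22) + '1'
binrep(22) = binrep(11) + '0'
binrep(11) = binrep(5) + '1'
binrep(5) = binrep(2) + '1'
binrep(2) = binrep(1) + '0'
binrep(1) = '1'  (base case)
Concatenating: '1' + '0' + '1' + '1' + '0' + '1' + '0' + '0' + '1' + '0' + '0' + '1' + '0' = '1011010010010'

1011010010010


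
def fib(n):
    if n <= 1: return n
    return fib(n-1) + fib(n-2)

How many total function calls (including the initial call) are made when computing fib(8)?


Let C(n) = total calls for fib(n)
C(0) = 1, C(1) = 1
C(2) = 1 + C(1) + C(0) = 1 + 1 + 1 = 3
C(3) = 1 + C(2) + C(1) = 1 + 3 + 1 = 5
C(4) = 1 + C(3) + C(2) = 1 + 5 + 3 = 9
C(5) = 1 + C(4) + C(3) = 1 + 9 + 5 = 15
C(6) = 1 + C(5) + C(4) = 1 + 15 + 9 = 25
C(7) = 1 + C(6) + C(5) = 1 + 25 + 15 = 41
C(8) = 1 + C(7) + C(6) = 1 + 41 + 25 = 67

67


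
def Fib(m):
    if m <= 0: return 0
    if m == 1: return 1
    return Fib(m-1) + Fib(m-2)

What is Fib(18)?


Computing Fib(18) bottom-up:
Fib(0) = 0
Fib(1) = 1
Fib(2) = Fib(1) + Fib(0) = 1 + 0 = 1
Fib(3) = Fib(2) + Fib(1) = 1 + 1 = 2
Fib(4) = Fib(3) + Fib(2) = 2 + 1 = 3
Fib(5) = Fib(4) + Fib(3) = 3 + 2 = 5
Fib(6) = Fib(5) + Fib(4) = 5 + 3 = 8
Fib(7) = Fib(6) + Fib(5) = 8 + 5 = 13
Fib(8) = Fib(7) + Fib(6) = 13 + 8 = 21
Fib(9) = Fib(8) + Fib(7) = 21 + 13 = 34
Fib(10) = Fib(9) + Fib(8) = 34 + 21 = 55
Fib(11) = Fib(10) + Fib(9) = 55 + 34 = 89
Fib(12) = Fib(11) + Fib(10) = 89 + 55 = 144
Fib(13) = Fib(12) + Fib(11) = 144 + 89 = 233
Fib(14) = Fib(13) + Fib(12) = 233 + 144 = 377
Fib(15) = Fib(14) + Fib(13) = 377 + 233 = 610
Fib(16) = Fib(15) + Fib(14) = 610 + 377 = 987
Fib(17) = Fib(16) + Fib(15) = 987 + 610 = 1597
Fib(18) = Fib(17) + Fib(16) = 1597 + 987 = 2584

2584


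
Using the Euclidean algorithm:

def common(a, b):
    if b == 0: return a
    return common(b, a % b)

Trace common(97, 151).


common(97, 151) = common(151, 97)
common(151, 97) = common(97, 54)
common(97, 54) = common(54, 43)
common(54, 43) = common(43, 11)
common(43, 11) = common(11, 10)
common(11, 10) = common(10, 1)
common(10, 1) = common(1, 0)
common(1, 0) = 1  (base case)

1


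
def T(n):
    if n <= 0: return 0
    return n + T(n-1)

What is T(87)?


T(87)
= 87 + 86 + 85 + 84 + 83 + 82 + 81 + 80 + 79 + 78 + 77 + 76 + 75 + 74 + 73 + 72 + 71 + 70 + 69 + 68 + 67 + 66 + 65 + 64 + 63 + 62 + 61 + 60 + 59 + 58 + 57 + 56 + 55 + 54 + 53 + 52 + 51 + 50 + 49 + 48 + 47 + 46 + 45 + 44 + 43 + 42 + 41 + 40 + 39 + 38 + 37 + 36 + 35 + 34 + 33 + 32 + 31 + 30 + 29 + 28 + 27 + 26 + 25 + 24 + 23 + 22 + 21 + 20 + 19 + 18 + 17 + 16 + 15 + 14 + 13 + 12 + 11 + 10 + 9 + 8 + 7 + 6 + 5 + 4 + 3 + 2 + 1 + T(0)
= 87 + 86 + 85 + 84 + 83 + 82 + 81 + 80 + 79 + 78 + 77 + 76 + 75 + 74 + 73 + 72 + 71 + 70 + 69 + 68 + 67 + 66 + 65 + 64 + 63 + 62 + 61 + 60 + 59 + 58 + 57 + 56 + 55 + 54 + 53 + 52 + 51 + 50 + 49 + 48 + 47 + 46 + 45 + 44 + 43 + 42 + 41 + 40 + 39 + 38 + 37 + 36 + 35 + 34 + 33 + 32 + 31 + 30 + 29 + 28 + 27 + 26 + 25 + 24 + 23 + 22 + 21 + 20 + 19 + 18 + 17 + 16 + 15 + 14 + 13 + 12 + 11 + 10 + 9 + 8 + 7 + 6 + 5 + 4 + 3 + 2 + 1 + 0
= 3828

3828


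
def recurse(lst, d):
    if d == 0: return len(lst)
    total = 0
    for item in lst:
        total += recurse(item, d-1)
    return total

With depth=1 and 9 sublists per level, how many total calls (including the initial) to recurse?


At depth 0 (root): 1 call
At depth 1: each of 1 parents calls recurse on 9 children = 9 calls
Total: 1 + 9 = 10

10


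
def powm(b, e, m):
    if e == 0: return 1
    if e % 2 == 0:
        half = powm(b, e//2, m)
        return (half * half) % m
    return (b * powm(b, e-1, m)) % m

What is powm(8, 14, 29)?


powm(8, 14, 29): e is even, compute powm(8, 7, 29)
  powm(8, 7, 29): e is odd, compute powm(8, 6, 29)
    powm(8, 6, 29): e is even, compute powm(8, 3, 29)
      powm(8, 3, 29): e is odd, compute powm(8, 2, 29)
        powm(8, 2, 29): e is even, compute powm(8, 1, 29)
          powm(8, 1, 29): e is odd, compute powm(8, 0, 29)
          powm(8, 0, 29) = 1
          (8 * 1) % 29 = 8
        half=8, (8*8) % 29 = 6
      (8 * 6) % 29 = 19
    half=19, (19*19) % 29 = 13
  (8 * 13) % 29 = 17
half=17, (17*17) % 29 = 28

28


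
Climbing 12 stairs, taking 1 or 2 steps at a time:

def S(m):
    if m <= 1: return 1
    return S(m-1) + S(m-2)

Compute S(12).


Building up from base cases:
S(0) = 1
S(1) = 1
S(2) = S(1) + S(0) = 1 + 1 = 2
S(3) = S(2) + S(1) = 2 + 1 = 3
S(4) = S(3) + S(2) = 3 + 2 = 5
S(5) = S(4) + S(3) = 5 + 3 = 8
S(6) = S(5) + S(4) = 8 + 5 = 13
S(7) = S(6) + S(5) = 13 + 8 = 21
S(8) = S(7) + S(6) = 21 + 13 = 34
S(9) = S(8) + S(7) = 34 + 21 = 55
S(10) = S(9) + S(8) = 55 + 34 = 89
S(11) = S(10) + S(9) = 89 + 55 = 144
S(12) = S(11) + S(10) = 144 + 89 = 233

233


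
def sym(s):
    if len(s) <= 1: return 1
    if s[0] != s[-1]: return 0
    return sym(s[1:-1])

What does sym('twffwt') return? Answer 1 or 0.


sym('twffwt'): s[0]='t' == s[-1]='t' -> check sym('wffw')
sym('wffw'): s[0]='w' == s[-1]='w' -> check sym('ff')
sym('ff'): s[0]='f' == s[-1]='f' -> check sym('')
sym(''): len <= 1 -> return 1  (base case)
Result: 1 (palindrome)

1


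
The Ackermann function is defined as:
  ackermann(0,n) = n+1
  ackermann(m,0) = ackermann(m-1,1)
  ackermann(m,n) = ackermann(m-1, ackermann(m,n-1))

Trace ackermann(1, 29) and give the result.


ackermann(1, 29) = ackermann(0, ackermann(1, 28))
  ackermann(1, 28) = ackermann(0, ackermann(1, 27))
    ackermann(1, 27) = ackermann(0, ackermann(1, 26))
      ackermann(1, 26) = ackermann(0, ackermann(1, 25))
        ackermann(1, 25) = ackermann(0, ackermann(1, 24))
          ackermann(1, 24) = ackermann(0, ackermann(1, 23))
          ackermann(1, 23) = ackermann(0, ackermann(1, 22))
          ackermann(1, 22) = ackermann(0, ackermann(1, 21))
          ackermann(1, 21) = ackermann(0, ackermann(1, 20))
          ackermann(1, 20) = ackermann(0, ackermann(1, 19))
          ackermann(1, 19) = ackermann(0, ackermann(1, 18))
          ackermann(1, 18) = ackermann(0, ackermann(1, 17))
          ackermann(1, 17) = ackermann(0, ackermann(1, 16))
          ackermann(1, 16) = ackermann(0, ackermann(1, 15))
          ackermann(1, 15) = ackermann(0, ackermann(1, 14))
          ackermann(1, 14) = ackermann(0, ackermann(1, 13))
          ackermann(1, 13) = ackermann(0, ackermann(1, 12))
          ackermann(1, 12) = ackermann(0, ackermann(1, 11))
          ackermann(1, 11) = ackermann(0, ackermann(1, 10))
          ackermann(1, 10) = ackermann(0, ackermann(1, 9))
          ackermann(1, 9) = ackermann(0, ackermann(1, 8))
          ackermann(1, 8) = ackermann(0, ackermann(1, 7))
          ackermann(1, 7) = ackermann(0, ackermann(1, 6))
          ackermann(1, 6) = ackermann(0, ackermann(1, 5))
          ackermann(1, 5) = ackermann(0, ackermann(1, 4))
... (trace truncated)
Result: ackermann(1, 29) = 31

31


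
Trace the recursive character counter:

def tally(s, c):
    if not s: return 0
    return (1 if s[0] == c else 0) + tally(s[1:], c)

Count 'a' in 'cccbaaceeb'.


s[0]='c' != 'a' -> 0
s[0]='c' != 'a' -> 0
s[0]='c' != 'a' -> 0
s[0]='b' != 'a' -> 0
s[0]='a' == 'a' -> 1
s[0]='a' == 'a' -> 1
s[0]='c' != 'a' -> 0
s[0]='e' != 'a' -> 0
s[0]='e' != 'a' -> 0
s[0]='b' != 'a' -> 0
Sum: 0 + 0 + 0 + 0 + 1 + 1 + 0 + 0 + 0 + 0 = 2

2


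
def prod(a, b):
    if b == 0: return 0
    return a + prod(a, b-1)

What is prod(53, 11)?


prod(53, 11) = 53 + prod(53, 10)
prod(53, 10) = 53 + prod(53, 9)
prod(53, 9) = 53 + prod(53, 8)
prod(53, 8) = 53 + prod(53, 7)
prod(53, 7) = 53 + prod(53, 6)
prod(53, 6) = 53 + prod(53, 5)
prod(53, 5) = 53 + prod(53, 4)
prod(53, 4) = 53 + prod(53, 3)
prod(53, 3) = 53 + prod(53, 2)
prod(53, 2) = 53 + prod(53, 1)
prod(53, 1) = 53 + prod(53, 0)
prod(53, 0) = 0  (base case)
Total: 53 + 53 + 53 + 53 + 53 + 53 + 53 + 53 + 53 + 53 + 53 + 0 = 583

583


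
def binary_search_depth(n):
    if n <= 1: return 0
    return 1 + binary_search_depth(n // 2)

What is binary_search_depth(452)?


452 / 2 = 226
226 / 2 = 113
113 / 2 = 56
56 / 2 = 28
28 / 2 = 14
14 / 2 = 7
7 / 2 = 3
3 / 2 = 1
Reached 1 after 8 halvings

8


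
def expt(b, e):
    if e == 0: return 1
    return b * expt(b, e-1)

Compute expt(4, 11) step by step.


expt(4, 11)
= 4 * expt(4, 10)
= 4 * 4 * expt(4, 9)
= 4 * 4 * 4 * expt(4, 8)
= 4 * 4 * 4 * 4 * expt(4, 7)
= 4 * 4 * 4 * 4 * 4 * expt(4, 6)
= 4 * 4 * 4 * 4 * 4 * 4 * expt(4, 5)
= 4 * 4 * 4 * 4 * 4 * 4 * 4 * expt(4, 4)
= 4 * 4 * 4 * 4 * 4 * 4 * 4 * 4 * expt(4, 3)
= 4 * 4 * 4 * 4 * 4 * 4 * 4 * 4 * 4 * expt(4, 2)
= 4 * 4 * 4 * 4 * 4 * 4 * 4 * 4 * 4 * 4 * expt(4, 1)
= 4 * 4 * 4 * 4 * 4 * 4 * 4 * 4 * 4 * 4 * 4 * expt(4, 0)
= 4 * 4 * 4 * 4 * 4 * 4 * 4 * 4 * 4 * 4 * 4 * 1
= 4194304

4194304


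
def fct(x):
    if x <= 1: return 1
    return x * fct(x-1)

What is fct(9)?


fct(9)
= 9 * fct(8)
= 9 * 8 * fct(7)
= 9 * 8 * 7 * fct(6)
= 9 * 8 * 7 * 6 * fct(5)
= 9 * 8 * 7 * 6 * 5 * fct(4)
= 9 * 8 * 7 * 6 * 5 * 4 * fct(3)
= 9 * 8 * 7 * 6 * 5 * 4 * 3 * fct(2)
= 9 * 8 * 7 * 6 * 5 * 4 * 3 * 2 * fct(1)
= 9 * 8 * 7 * 6 * 5 * 4 * 3 * 2 * 1
= 362880

362880


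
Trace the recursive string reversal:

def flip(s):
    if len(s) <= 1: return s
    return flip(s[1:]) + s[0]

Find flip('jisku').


flip('jisku') = flip('isku') + 'j'
flip('isku') = flip('sku') + 'i'
flip('sku') = flip('ku') + 's'
flip('ku') = flip('u') + 'k'
flip('u') = 'u'  (base case)
Concatenating: 'u' + 'k' + 's' + 'i' + 'j' = 'uksij'

uksij


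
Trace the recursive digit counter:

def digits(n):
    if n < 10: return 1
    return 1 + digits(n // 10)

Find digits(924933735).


digits(924933735) = 1 + digits(92493373)
digits(92493373) = 1 + digits(9249337)
digits(9249337) = 1 + digits(924933)
digits(924933) = 1 + digits(92493)
digits(92493) = 1 + digits(9249)
digits(9249) = 1 + digits(924)
digits(924) = 1 + digits(92)
digits(92) = 1 + digits(9)
digits(9) = 1  (base case: 9 < 10)
Unwinding: 1 + 1 + 1 + 1 + 1 + 1 + 1 + 1 + 1 = 9

9


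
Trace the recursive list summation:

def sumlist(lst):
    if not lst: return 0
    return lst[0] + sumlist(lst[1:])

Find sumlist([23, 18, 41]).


sumlist([23, 18, 41]) = 23 + sumlist([18, 41])
sumlist([18, 41]) = 18 + sumlist([41])
sumlist([41]) = 41 + sumlist([])
sumlist([]) = 0  (base case)
Total: 23 + 18 + 41 + 0 = 82

82


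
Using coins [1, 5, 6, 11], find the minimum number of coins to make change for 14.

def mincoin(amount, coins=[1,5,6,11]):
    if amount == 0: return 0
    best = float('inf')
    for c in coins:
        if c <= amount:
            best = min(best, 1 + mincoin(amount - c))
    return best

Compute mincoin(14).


Building up with DP:
mincoin(0) = 0
mincoin(1) = min(1+mincoin(0)=1+0=1) = 1
mincoin(2) = min(1+mincoin(1)=1+1=2) = 2
mincoin(3) = min(1+mincoin(2)=1+2=3) = 3
mincoin(4) = min(1+mincoin(3)=1+3=4) = 4
mincoin(5) = min(1+mincoin(4)=1+4=5, 1+mincoin(0)=1+0=1) = 1
mincoin(6) = min(1+mincoin(5)=1+1=2, 1+mincoin(1)=1+1=2, 1+mincoin(0)=1+0=1) = 1
mincoin(7) = min(1+mincoin(6)=1+1=2, 1+mincoin(2)=1+2=3, 1+mincoin(1)=1+1=2) = 2
mincoin(8) = min(1+mincoin(7)=1+2=3, 1+mincoin(3)=1+3=4, 1+mincoin(2)=1+2=3) = 3
mincoin(9) = min(1+mincoin(8)=1+3=4, 1+mincoin(4)=1+4=5, 1+mincoin(3)=1+3=4) = 4
mincoin(10) = min(1+mincoin(9)=1+4=5, 1+mincoin(5)=1+1=2, 1+mincoin(4)=1+4=5) = 2
mincoin(11) = min(1+mincoin(10)=1+2=3, 1+mincoin(6)=1+1=2, 1+mincoin(5)=1+1=2, 1+mincoin(0)=1+0=1) = 1
mincoin(12) = min(1+mincoin(11)=1+1=2, 1+mincoin(7)=1+2=3, 1+mincoin(6)=1+1=2, 1+mincoin(1)=1+1=2) = 2
mincoin(13) = min(1+mincoin(12)=1+2=3, 1+mincoin(8)=1+3=4, 1+mincoin(7)=1+2=3, 1+mincoin(2)=1+2=3) = 3
mincoin(14) = min(1+mincoin(13)=1+3=4, 1+mincoin(9)=1+4=5, 1+mincoin(8)=1+3=4, 1+mincoin(3)=1+3=4) = 4

4


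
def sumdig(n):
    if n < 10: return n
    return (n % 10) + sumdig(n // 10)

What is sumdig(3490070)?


sumdig(3490070) = 0 + sumdig(349007)
sumdig(349007) = 7 + sumdig(34900)
sumdig(34900) = 0 + sumdig(3490)
sumdig(3490) = 0 + sumdig(349)
sumdig(349) = 9 + sumdig(34)
sumdig(34) = 4 + sumdig(3)
sumdig(3) = 3  (base case)
Total: 0 + 7 + 0 + 0 + 9 + 4 + 3 = 23

23


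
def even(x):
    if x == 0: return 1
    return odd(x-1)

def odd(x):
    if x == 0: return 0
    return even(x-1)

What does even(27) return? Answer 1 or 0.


even(27) = odd(26)
odd(26) = even(25)
even(25) = odd(24)
odd(24) = even(23)
even(23) = odd(22)
odd(22) = even(21)
even(21) = odd(20)
odd(20) = even(19)
even(19) = odd(18)
odd(18) = even(17)
even(17) = odd(16)
odd(16) = even(15)
even(15) = odd(14)
odd(14) = even(13)
even(13) = odd(12)
odd(12) = even(11)
even(11) = odd(10)
odd(10) = even(9)
even(9) = odd(8)
odd(8) = even(7)
even(7) = odd(6)
odd(6) = even(5)
even(5) = odd(4)
odd(4) = even(3)
even(3) = odd(2)
odd(2) = even(1)
even(1) = odd(0)
odd(0) = 0  (base case)
Result: 0

0


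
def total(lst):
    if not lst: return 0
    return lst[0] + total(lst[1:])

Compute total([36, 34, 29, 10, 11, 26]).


total([36, 34, 29, 10, 11, 26]) = 36 + total([34, 29, 10, 11, 26])
total([34, 29, 10, 11, 26]) = 34 + total([29, 10, 11, 26])
total([29, 10, 11, 26]) = 29 + total([10, 11, 26])
total([10, 11, 26]) = 10 + total([11, 26])
total([11, 26]) = 11 + total([26])
total([26]) = 26 + total([])
total([]) = 0  (base case)
Total: 36 + 34 + 29 + 10 + 11 + 26 + 0 = 146

146


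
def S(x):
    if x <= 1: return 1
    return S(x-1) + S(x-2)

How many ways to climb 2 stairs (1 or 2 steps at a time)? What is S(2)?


Building up from base cases:
S(0) = 1
S(1) = 1
S(2) = S(1) + S(0) = 1 + 1 = 2

2


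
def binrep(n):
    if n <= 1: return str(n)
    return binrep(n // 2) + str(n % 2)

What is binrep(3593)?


binrep(3593) = binrep(1796) + '1'
binrep(1796) = binrep(898) + '0'
binrep(898) = binrep(449) + '0'
binrep(449) = binrep(224) + '1'
binrep(224) = binrep(112) + '0'
binrep(112) = binrep(56) + '0'
binrep(56) = binrep(28) + '0'
binrep(28) = binrep(14) + '0'
binrep(14) = binrep(7) + '0'
binrep(7) = binrep(3) + '1'
binrep(3) = binrep(1) + '1'
binrep(1) = '1'  (base case)
Concatenating: '1' + '1' + '1' + '0' + '0' + '0' + '0' + '0' + '1' + '0' + '0' + '1' = '111000001001'

111000001001


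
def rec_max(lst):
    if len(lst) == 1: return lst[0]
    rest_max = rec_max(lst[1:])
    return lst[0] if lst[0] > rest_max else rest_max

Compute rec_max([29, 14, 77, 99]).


rec_max([29, 14, 77, 99]): compare 29 with rec_max([14, 77, 99])
rec_max([14, 77, 99]): compare 14 with rec_max([77, 99])
rec_max([77, 99]): compare 77 with rec_max([99])
rec_max([99]) = 99  (base case)
Compare 77 with 99 -> 99
Compare 14 with 99 -> 99
Compare 29 with 99 -> 99

99


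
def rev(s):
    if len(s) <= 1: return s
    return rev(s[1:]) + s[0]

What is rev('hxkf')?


rev('hxkf') = rev('xkf') + 'h'
rev('xkf') = rev('kf') + 'x'
rev('kf') = rev('f') + 'k'
rev('f') = 'f'  (base case)
Concatenating: 'f' + 'k' + 'x' + 'h' = 'fkxh'

fkxh


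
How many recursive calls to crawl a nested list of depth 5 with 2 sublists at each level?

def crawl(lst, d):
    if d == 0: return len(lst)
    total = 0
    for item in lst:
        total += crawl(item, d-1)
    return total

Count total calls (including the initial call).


At depth 0 (root): 1 call
At depth 1: each of 1 parents calls crawl on 2 children = 2 calls
At depth 2: each of 2 parents calls crawl on 2 children = 4 calls
At depth 3: each of 4 parents calls crawl on 2 children = 8 calls
At depth 4: each of 8 parents calls crawl on 2 children = 16 calls
At depth 5: each of 16 parents calls crawl on 2 children = 32 calls
Total: 1 + 2 + 4 + 8 + 16 + 32 = 63

63


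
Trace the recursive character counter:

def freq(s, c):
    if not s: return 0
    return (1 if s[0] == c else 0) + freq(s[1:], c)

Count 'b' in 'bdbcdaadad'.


s[0]='b' == 'b' -> 1
s[0]='d' != 'b' -> 0
s[0]='b' == 'b' -> 1
s[0]='c' != 'b' -> 0
s[0]='d' != 'b' -> 0
s[0]='a' != 'b' -> 0
s[0]='a' != 'b' -> 0
s[0]='d' != 'b' -> 0
s[0]='a' != 'b' -> 0
s[0]='d' != 'b' -> 0
Sum: 1 + 0 + 1 + 0 + 0 + 0 + 0 + 0 + 0 + 0 = 2

2
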